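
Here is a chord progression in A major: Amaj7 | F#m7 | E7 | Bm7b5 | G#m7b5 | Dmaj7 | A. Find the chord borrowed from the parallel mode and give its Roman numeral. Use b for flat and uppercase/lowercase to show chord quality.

In A major the diatonic chords are A, Bm, C#m, D, E, F#m, G#dim. Of the given chords, Amaj7, F#m7, E7, G#m7b5, Dmaj7 and A are diatonic. Bm7b5 (B–D–F–A) is not: scale degree 2 in A major carries Bm (ii). In A minor the chord on that degree is Bm7b5, so here it functions as iiø7, borrowed from the parallel minor.

iiø7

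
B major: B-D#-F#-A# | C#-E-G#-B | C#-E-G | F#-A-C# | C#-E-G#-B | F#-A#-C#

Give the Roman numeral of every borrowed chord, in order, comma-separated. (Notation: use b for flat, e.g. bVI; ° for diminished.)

ii°, v

In B major the diatonic chords are B, C#m, D#m, E, F#, G#m, A#dim. B–D#–F#–A# = Bmaj7, C#–E–G#–B = C#m7 and F#–A#–C# = F# are all diatonic. But C#–E–G is foreign: the diatonic ii on degree 2 is C#m, whereas C#dim comes from B minor. It is labeled ii°. But F#–A–C# is foreign: the diatonic V on degree 5 is F#, whereas F#m comes from B minor. It is labeled v.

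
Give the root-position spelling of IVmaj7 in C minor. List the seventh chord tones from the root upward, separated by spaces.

F A C E

The root, F, is scale degree 4 — the same note in C minor and C major; only the chord quality changes. Stacking thirds in C major on F gives F–A–C–E.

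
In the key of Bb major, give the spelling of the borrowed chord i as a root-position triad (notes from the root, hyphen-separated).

Bb-Db-F

i is built on scale degree 1, which is Bb in both Bb major and its parallel. In Bb minor the chord on Bb is Bb–Db–F.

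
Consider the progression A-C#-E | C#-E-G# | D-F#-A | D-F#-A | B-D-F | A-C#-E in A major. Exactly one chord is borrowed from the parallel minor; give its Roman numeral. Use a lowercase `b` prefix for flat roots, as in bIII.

ii°

The diatonic triads in A major are A, Bm, C#m, D, E, F#m, G#dim. A–C#–E = A, C#–E–G# = C#m and D–F#–A = D are all diatonic. But B–D–F is foreign: the diatonic ii on degree 2 is Bm, whereas Bdim comes from A minor. It is labeled ii°.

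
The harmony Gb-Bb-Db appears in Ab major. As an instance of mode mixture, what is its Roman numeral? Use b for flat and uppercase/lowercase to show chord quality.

bVII

Gb is the lowered form of scale degree 7 in Ab major (the diatonic degree 7 is G). Gb–Bb–Db is a major chord — the form found in Ab minor, not the diatonic vii° (Gdim). Borrowed into Ab major it is written bVII.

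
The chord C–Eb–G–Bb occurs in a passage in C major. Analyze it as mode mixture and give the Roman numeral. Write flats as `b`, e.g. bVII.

i7

C is scale degree 1 in C major. The diatonic chord on degree 1 would be C (I), but C–Eb–G–Bb is the minor-seventh chord from C minor. As a borrowed chord it is labeled i7.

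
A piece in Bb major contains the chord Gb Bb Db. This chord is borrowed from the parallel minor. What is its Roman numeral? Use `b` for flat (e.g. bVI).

Gb is the lowered form of scale degree 6 in Bb major (the diatonic degree 6 is G). The diatonic chord on degree 6 would be Gm (vi), but Gb–Bb–Db is the major chord from Bb minor. As a borrowed chord it is labeled bVI.

bVI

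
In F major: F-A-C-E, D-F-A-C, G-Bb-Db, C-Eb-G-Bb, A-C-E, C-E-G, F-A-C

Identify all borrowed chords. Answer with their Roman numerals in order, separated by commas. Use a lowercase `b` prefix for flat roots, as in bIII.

In F major the diatonic chords are F, Gm, Am, Bb, C, Dm, Edim. F–A–C–E = Fmaj7, D–F–A–C = Dm7, A–C–E = Am, C–E–G = C and F–A–C = F all belong to that set. But G–Bb–Db is foreign: the diatonic ii on degree 2 is Gm, whereas Gdim comes from F minor. It is labeled ii°. But C–Eb–G–Bb is foreign: the diatonic V on degree 5 is C, whereas Cm7 comes from F minor. It is labeled v7.

ii°, v7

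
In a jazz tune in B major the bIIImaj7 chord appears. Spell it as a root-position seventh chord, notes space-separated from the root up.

D F# A C#

bIIImaj7 is built on the lowered scale degree 3. In B major degree 3 is D#; lowered it becomes D. In B minor the chord on D is D–F#–A–C#.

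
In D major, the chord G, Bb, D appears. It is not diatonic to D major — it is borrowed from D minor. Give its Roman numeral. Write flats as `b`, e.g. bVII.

iv

G is scale degree 4 in D major. Diatonically D major has G (IV) on that degree; G–Bb–D is instead the minor chord native to D minor, so it takes the label iv.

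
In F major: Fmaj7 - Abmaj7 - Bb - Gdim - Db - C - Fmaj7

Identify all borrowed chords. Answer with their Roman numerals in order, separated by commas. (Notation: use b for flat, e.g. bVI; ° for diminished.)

In F major the diatonic chords are F, Gm, Am, Bb, C, Dm, Edim. Fmaj7, Bb and C all belong to that set. Abmaj7 (Ab–C–Eb–G) is not: scale degree 3 in F major carries Am (iii). In F minor the chord on that degree is Abmaj7, so here it functions as bIIImaj7, borrowed from the parallel minor. Gdim (G–Bb–Db) doesn't fit — on degree 2 F major would have Gm (ii). Gdim is the degree-2 chord of F minor, so it is the borrowed ii°. Db (Db–F–Ab) doesn't fit — on degree 6 F major would have Dm (vi). Db is the degree-6 chord of F minor, so it is the borrowed bVI.

bIIImaj7, ii°, bVI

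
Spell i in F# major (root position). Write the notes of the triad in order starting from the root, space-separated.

i is built on scale degree 1, which is F# in both F# major and its parallel. Building the minor chord from the parallel minor on F#: F#–A–C#.

F# A C#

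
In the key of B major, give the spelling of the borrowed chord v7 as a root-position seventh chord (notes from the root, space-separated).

The root, F#, is scale degree 5 — the same note in B major and B minor; only the chord quality changes. Stacking thirds in B minor on F# gives F#–A–C#–E.

F# A C# E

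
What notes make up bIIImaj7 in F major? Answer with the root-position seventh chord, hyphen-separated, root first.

bIIImaj7 is built on the lowered scale degree 3. In F major degree 3 is A; lowered it becomes Ab. Building the major-seventh chord from the parallel minor on Ab: Ab–C–Eb–G.

Ab-C-Eb-G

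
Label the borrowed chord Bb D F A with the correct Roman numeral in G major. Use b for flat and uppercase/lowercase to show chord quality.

bIIImaj7

Bb is the lowered form of scale degree 3 in G major (the diatonic degree 3 is B). Diatonically G major has Bm (iii) on that degree; Bb–D–F–A is instead the major-seventh chord native to G minor, so it takes the label bIIImaj7.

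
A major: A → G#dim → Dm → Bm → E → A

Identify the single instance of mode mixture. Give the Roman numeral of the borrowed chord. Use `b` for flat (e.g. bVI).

The diatonic triads in A major are A, Bm, C#m, D, E, F#m, G#dim. A, G#dim, Bm and E are all diatonic. But Dm (D–F–A) is foreign: the diatonic IV on degree 4 is D, whereas Dm comes from A minor. It is labeled iv.

iv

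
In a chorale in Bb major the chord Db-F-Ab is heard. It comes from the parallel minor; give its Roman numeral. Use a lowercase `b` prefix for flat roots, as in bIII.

In Bb major scale degree 3 is D; Db is its lowered form, from Bb minor. Db–F–Ab is a major chord — the form found in Bb minor, not the diatonic iii (Dm). Borrowed into Bb major it is written bIII.

bIII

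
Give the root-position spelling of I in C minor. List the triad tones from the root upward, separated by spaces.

I is built on scale degree 1, which is C in both C minor and its parallel. In C major the chord on C is C–E–G.

C E G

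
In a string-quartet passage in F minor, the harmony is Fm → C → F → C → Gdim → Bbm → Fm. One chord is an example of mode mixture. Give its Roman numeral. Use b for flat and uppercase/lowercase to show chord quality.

I

The diatonic triads in F minor (with V from harmonic minor) are Fm, Gdim, Ab, Bbm, C, Db, Eb. Fm, C, Gdim and Bbm are all diatonic. F (F–A–C) doesn't fit — on degree 1 F minor would have Fm (i). F is the degree-1 chord of F major, so it is the borrowed I.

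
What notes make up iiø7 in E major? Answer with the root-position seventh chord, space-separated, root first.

The root, F#, is scale degree 2 — the same note in E major and E minor; only the chord quality changes. Building the half-diminished-seventh chord from the parallel minor on F#: F#–A–C–E.

F# A C E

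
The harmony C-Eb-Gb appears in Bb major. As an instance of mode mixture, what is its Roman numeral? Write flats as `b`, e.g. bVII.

C is scale degree 2 in Bb major. The diatonic chord on degree 2 would be Cm (ii), but C–Eb–Gb is the diminished chord from Bb minor. As a borrowed chord it is labeled ii°.

ii°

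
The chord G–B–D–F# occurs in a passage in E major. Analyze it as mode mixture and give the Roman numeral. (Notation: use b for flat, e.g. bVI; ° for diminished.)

bIIImaj7

The root G is the lowered 3rd scale degree — diatonically E major has G# there. Diatonically E major has G#m (iii) on that degree; G–B–D–F# is instead the major-seventh chord native to E minor, so it takes the label bIIImaj7.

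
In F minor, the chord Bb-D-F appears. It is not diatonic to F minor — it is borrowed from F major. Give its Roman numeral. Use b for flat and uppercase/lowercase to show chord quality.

IV

The root Bb is the diatonic 4th degree of F minor; the borrowing shows in the chord quality. The diatonic chord on degree 4 would be Bbm (iv), but Bb–D–F is the major chord from F major. As a borrowed chord it is labeled IV.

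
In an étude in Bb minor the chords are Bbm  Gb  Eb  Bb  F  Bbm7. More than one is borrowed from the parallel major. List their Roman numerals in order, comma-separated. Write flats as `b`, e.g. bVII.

The diatonic triads in Bb minor (with V from harmonic minor) are Bbm, Cdim, Db, Ebm, F, Gb, Ab. Of the given chords, Bbm, Gb, F and Bbm7 are diatonic. Eb (Eb–G–Bb) doesn't fit — on degree 4 Bb minor would have Ebm (iv). Eb is the degree-4 chord of Bb major, so it is the borrowed IV. Bb (Bb–D–F) doesn't fit — on degree 1 Bb minor would have Bbm (i). Bb is the degree-1 chord of Bb major, so it is the borrowed I.

IV, I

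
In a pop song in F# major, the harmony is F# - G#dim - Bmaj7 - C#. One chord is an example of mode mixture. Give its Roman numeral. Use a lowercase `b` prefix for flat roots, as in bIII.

ii°

The diatonic triads in F# major are F#, G#m, A#m, B, C#, D#m, E#dim. F#, Bmaj7 and C# are all diatonic. G#dim (G#–B–D) doesn't fit — on degree 2 F# major would have G#m (ii). G#dim is the degree-2 chord of F# minor, so it is the borrowed ii°.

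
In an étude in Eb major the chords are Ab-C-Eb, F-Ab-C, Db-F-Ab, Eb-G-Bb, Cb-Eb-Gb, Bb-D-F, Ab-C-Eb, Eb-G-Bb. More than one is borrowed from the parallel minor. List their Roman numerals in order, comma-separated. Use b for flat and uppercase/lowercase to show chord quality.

Eb major has the diatonic set Eb, Fm, Gm, Ab, Bb, Cm, Ddim. Ab–C–Eb = Ab, F–Ab–C = Fm, Eb–G–Bb = Eb and Bb–D–F = Bb are all diatonic. Db–F–Ab is not: scale degree 7 in Eb major carries Ddim (vii°). In Eb minor the chord on that degree is Db, so here it functions as bVII, borrowed from the parallel minor. But Cb–Eb–Gb is foreign: the diatonic vi on degree 6 is Cm, whereas Cb comes from Eb minor. It is labeled bVI.

bVII, bVI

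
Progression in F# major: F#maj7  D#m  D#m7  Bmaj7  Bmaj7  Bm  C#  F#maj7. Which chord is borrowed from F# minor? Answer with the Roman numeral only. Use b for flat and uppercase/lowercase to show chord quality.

iv

In F# major the diatonic chords are F#, G#m, A#m, B, C#, D#m, E#dim. F#maj7, D#m, D#m7, Bmaj7 and C# are all diatonic. Bm (B–D–F#) doesn't fit — on degree 4 F# major would have B (IV). Bm is the degree-4 chord of F# minor, so it is the borrowed iv.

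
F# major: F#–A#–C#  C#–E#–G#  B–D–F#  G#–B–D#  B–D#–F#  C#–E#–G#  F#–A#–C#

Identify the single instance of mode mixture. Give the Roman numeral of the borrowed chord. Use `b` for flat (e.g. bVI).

iv

The diatonic triads in F# major are F#, G#m, A#m, B, C#, D#m, E#dim. F#–A#–C# = F#, C#–E#–G# = C#, G#–B–D# = G#m and B–D#–F# = B are all diatonic. B–D–F# doesn't fit — on degree 4 F# major would have B (IV). Bm is the degree-4 chord of F# minor, so it is the borrowed iv.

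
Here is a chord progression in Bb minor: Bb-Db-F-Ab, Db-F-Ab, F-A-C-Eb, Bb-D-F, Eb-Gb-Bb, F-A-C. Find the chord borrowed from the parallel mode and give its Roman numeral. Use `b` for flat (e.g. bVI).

I

Bb minor has the diatonic set Bbm, Cdim, Db, Ebm, F, Gb, Ab (with V from harmonic minor). Of the given chords, Bb–Db–F–Ab = Bbm7, Db–F–Ab = Db, F–A–C–Eb = F7, Eb–Gb–Bb = Ebm and F–A–C = F are diatonic. Bb–D–F doesn't fit — on degree 1 Bb minor would have Bbm (i). Bb is the degree-1 chord of Bb major, so it is the borrowed I.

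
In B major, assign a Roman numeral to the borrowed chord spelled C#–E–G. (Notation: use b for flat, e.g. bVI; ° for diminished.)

ii°

The root C# is the diatonic 2nd degree of B major; the borrowing shows in the chord quality. C#–E–G is a diminished chord — the form found in B minor, not the diatonic ii (C#m). Borrowed into B major it is written ii°.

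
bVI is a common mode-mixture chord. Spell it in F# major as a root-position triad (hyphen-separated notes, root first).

The root of bVI is the lowered 6th degree: D# becomes D. Stacking thirds in F# minor on D gives D–F#–A.

D-F#-A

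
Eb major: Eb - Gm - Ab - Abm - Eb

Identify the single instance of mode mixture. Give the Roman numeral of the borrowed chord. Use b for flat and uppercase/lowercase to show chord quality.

Eb major has the diatonic set Eb, Fm, Gm, Ab, Bb, Cm, Ddim. Eb, Gm and Ab all belong to that set. Abm (Ab–Cb–Eb) is not: scale degree 4 in Eb major carries Ab (IV). In Eb minor the chord on that degree is Abm, so here it functions as iv, borrowed from the parallel minor.

iv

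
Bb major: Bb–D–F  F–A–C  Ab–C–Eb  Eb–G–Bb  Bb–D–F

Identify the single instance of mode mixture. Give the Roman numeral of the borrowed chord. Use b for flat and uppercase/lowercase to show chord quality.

bVII

Bb major has the diatonic set Bb, Cm, Dm, Eb, F, Gm, Adim. Of the given chords, Bb–D–F = Bb, F–A–C = F and Eb–G–Bb = Eb are diatonic. Ab–C–Eb is not: scale degree 7 in Bb major carries Adim (vii°). In Bb minor the chord on that degree is Ab, so here it functions as bVII, borrowed from the parallel minor.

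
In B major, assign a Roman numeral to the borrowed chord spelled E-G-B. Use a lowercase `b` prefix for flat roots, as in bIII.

E is scale degree 4 in B major. The diatonic chord on degree 4 would be E (IV), but E–G–B is the minor chord from B minor. As a borrowed chord it is labeled iv.

iv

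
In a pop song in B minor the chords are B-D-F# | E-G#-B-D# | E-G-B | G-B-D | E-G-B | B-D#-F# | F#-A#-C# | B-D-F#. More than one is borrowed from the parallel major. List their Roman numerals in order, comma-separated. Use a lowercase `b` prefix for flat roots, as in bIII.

B minor has the diatonic set Bm, C#dim, D, Em, F#, G, A (with V from harmonic minor). Of the given chords, B–D–F# = Bm, E–G–B = Em, G–B–D = G and F#–A#–C# = F# are diatonic. E–G#–B–D# is not: scale degree 4 in B minor carries Em (iv). In B major the chord on that degree is Emaj7, so here it functions as IVmaj7, borrowed from the parallel major. B–D#–F# is not: scale degree 1 in B minor carries Bm (i). In B major the chord on that degree is B, so here it functions as I, borrowed from the parallel major.

IVmaj7, I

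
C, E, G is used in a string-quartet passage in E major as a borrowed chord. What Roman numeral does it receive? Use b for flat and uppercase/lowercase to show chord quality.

In E major scale degree 6 is C#; C is its lowered form, from E minor. C–E–G is a major chord — the form found in E minor, not the diatonic vi (C#m). Borrowed into E major it is written bVI.

bVI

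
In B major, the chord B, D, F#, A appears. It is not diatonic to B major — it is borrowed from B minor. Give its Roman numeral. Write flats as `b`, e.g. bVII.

The root B is the diatonic 1st degree of B major; the borrowing shows in the chord quality. The diatonic chord on degree 1 would be B (I), but B–D–F#–A is the minor-seventh chord from B minor. As a borrowed chord it is labeled i7.

i7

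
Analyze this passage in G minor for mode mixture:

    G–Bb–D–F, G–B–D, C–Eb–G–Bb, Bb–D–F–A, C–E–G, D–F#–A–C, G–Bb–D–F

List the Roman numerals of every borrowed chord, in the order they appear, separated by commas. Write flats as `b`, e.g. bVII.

In G minor (with V from harmonic minor) the diatonic chords are Gm, Adim, Bb, Cm, D, Eb, F. G–Bb–D–F = Gm7, C–Eb–G–Bb = Cm7, Bb–D–F–A = Bbmaj7 and D–F#–A–C = D7 all belong to that set. G–B–D is not: scale degree 1 in G minor carries Gm (i). In G major the chord on that degree is G, so here it functions as I, borrowed from the parallel major. C–E–G is not: scale degree 4 in G minor carries Cm (iv). In G major the chord on that degree is C, so here it functions as IV, borrowed from the parallel major.

I, IV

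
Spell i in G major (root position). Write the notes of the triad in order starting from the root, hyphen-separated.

G-Bb-D

i is built on scale degree 1, which is G in both G major and its parallel. Stacking thirds in G minor on G gives G–Bb–D.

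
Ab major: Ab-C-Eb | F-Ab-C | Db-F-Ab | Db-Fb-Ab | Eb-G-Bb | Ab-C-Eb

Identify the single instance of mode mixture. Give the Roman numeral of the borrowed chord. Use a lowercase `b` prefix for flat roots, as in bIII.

iv

Ab major has the diatonic set Ab, Bbm, Cm, Db, Eb, Fm, Gdim. Of the given chords, Ab–C–Eb = Ab, F–Ab–C = Fm, Db–F–Ab = Db and Eb–G–Bb = Eb are diatonic. Db–Fb–Ab doesn't fit — on degree 4 Ab major would have Db (IV). Dbm is the degree-4 chord of Ab minor, so it is the borrowed iv.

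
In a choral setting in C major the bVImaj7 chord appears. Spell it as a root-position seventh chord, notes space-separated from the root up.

Ab C Eb G

The root of bVImaj7 is the lowered 6th degree: A becomes Ab. Stacking thirds in C minor on Ab gives Ab–C–Eb–G.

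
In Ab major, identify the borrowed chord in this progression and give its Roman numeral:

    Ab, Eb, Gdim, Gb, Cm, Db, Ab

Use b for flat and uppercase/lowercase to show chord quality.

The diatonic triads in Ab major are Ab, Bbm, Cm, Db, Eb, Fm, Gdim. Ab, Eb, Gdim, Cm and Db all belong to that set. Gb (Gb–Bb–Db) is not: scale degree 7 in Ab major carries Gdim (vii°). In Ab minor the chord on that degree is Gb, so here it functions as bVII, borrowed from the parallel minor.

bVII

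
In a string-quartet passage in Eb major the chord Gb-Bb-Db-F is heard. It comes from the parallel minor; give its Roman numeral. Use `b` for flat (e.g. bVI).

bIIImaj7

The root Gb is the lowered 3rd scale degree — diatonically Eb major has G there. Diatonically Eb major has Gm (iii) on that degree; Gb–Bb–Db–F is instead the major-seventh chord native to Eb minor, so it takes the label bIIImaj7.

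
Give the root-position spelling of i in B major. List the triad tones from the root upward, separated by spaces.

The root, B, is scale degree 1 — the same note in B major and B minor; only the chord quality changes. Stacking thirds in B minor on B gives B–D–F#.

B D F#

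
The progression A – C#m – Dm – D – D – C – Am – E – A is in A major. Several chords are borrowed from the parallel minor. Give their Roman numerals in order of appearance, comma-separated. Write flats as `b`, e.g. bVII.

iv, bIII, i

In A major the diatonic chords are A, Bm, C#m, D, E, F#m, G#dim. Of the given chords, A, C#m, D and E are diatonic. Dm (D–F–A) doesn't fit — on degree 4 A major would have D (IV). Dm is the degree-4 chord of A minor, so it is the borrowed iv. But C (C–E–G) is foreign: the diatonic iii on degree 3 is C#m, whereas C comes from A minor. It is labeled bIII. But Am (A–C–E) is foreign: the diatonic I on degree 1 is A, whereas Am comes from A minor. It is labeled i.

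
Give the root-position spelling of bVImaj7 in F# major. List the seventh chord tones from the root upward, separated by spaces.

D F# A C#

bVImaj7 is built on the lowered scale degree 6. In F# major degree 6 is D#; lowered it becomes D. Stacking thirds in F# minor on D gives D–F#–A–C#.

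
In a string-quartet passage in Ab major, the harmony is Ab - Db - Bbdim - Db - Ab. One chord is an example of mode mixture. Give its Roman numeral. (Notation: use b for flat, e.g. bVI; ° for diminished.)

The diatonic triads in Ab major are Ab, Bbm, Cm, Db, Eb, Fm, Gdim. Ab and Db both belong to that set. Bbdim (Bb–Db–Fb) is not: scale degree 2 in Ab major carries Bbm (ii). In Ab minor the chord on that degree is Bbdim, so here it functions as ii°, borrowed from the parallel minor.

ii°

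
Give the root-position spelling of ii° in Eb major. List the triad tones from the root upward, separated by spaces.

F Ab Cb

The root, F, is scale degree 2 — the same note in Eb major and Eb minor; only the chord quality changes. In Eb minor the chord on F is F–Ab–Cb.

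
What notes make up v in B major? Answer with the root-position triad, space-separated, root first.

F# A C#

The root, F#, is scale degree 5 — the same note in B major and B minor; only the chord quality changes. In B minor the chord on F# is F#–A–C#.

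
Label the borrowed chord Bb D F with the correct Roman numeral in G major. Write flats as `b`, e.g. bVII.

bIII

In G major scale degree 3 is B; Bb is its lowered form, from G minor. Diatonically G major has Bm (iii) on that degree; Bb–D–F is instead the major chord native to G minor, so it takes the label bIII.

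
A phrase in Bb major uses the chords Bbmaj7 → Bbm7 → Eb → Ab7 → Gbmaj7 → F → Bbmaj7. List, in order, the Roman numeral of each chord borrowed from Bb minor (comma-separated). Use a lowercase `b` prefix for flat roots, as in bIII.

In Bb major the diatonic chords are Bb, Cm, Dm, Eb, F, Gm, Adim. Bbmaj7, Eb and F all belong to that set. But Bbm7 (Bb–Db–F–Ab) is foreign: the diatonic I on degree 1 is Bb, whereas Bbm7 comes from Bb minor. It is labeled i7. But Ab7 (Ab–C–Eb–Gb) is foreign: the diatonic vii° on degree 7 is Adim, whereas Ab7 comes from Bb minor. It is labeled bVII7. Gbmaj7 (Gb–Bb–Db–F) is not: scale degree 6 in Bb major carries Gm (vi). In Bb minor the chord on that degree is Gbmaj7, so here it functions as bVImaj7, borrowed from the parallel minor.

i7, bVII7, bVImaj7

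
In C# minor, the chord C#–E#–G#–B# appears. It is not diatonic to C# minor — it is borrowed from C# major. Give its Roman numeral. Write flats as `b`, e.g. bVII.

Imaj7

The root C# is the diatonic 1st degree of C# minor; the borrowing shows in the chord quality. Diatonically C# minor has C#m (i) on that degree; C#–E#–G#–B# is instead the major-seventh chord native to C# major, so it takes the label Imaj7.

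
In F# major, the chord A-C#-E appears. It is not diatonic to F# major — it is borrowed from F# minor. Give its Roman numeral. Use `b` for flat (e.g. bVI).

In F# major scale degree 3 is A#; A is its lowered form, from F# minor. Diatonically F# major has A#m (iii) on that degree; A–C#–E is instead the major chord native to F# minor, so it takes the label bIII.

bIII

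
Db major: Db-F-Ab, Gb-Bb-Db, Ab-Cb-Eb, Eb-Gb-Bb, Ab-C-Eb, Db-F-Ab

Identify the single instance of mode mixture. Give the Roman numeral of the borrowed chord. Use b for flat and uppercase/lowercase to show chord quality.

Db major has the diatonic set Db, Ebm, Fm, Gb, Ab, Bbm, Cdim. Db–F–Ab = Db, Gb–Bb–Db = Gb, Eb–Gb–Bb = Ebm and Ab–C–Eb = Ab all belong to that set. Ab–Cb–Eb doesn't fit — on degree 5 Db major would have Ab (V). Abm is the degree-5 chord of Db minor, so it is the borrowed v.

v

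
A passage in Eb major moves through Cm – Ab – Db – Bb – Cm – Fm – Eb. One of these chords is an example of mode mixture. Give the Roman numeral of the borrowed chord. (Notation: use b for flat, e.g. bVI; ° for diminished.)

Eb major has the diatonic set Eb, Fm, Gm, Ab, Bb, Cm, Ddim. Of the given chords, Cm, Ab, Bb, Fm and Eb are diatonic. Db (Db–F–Ab) doesn't fit — on degree 7 Eb major would have Ddim (vii°). Db is the degree-7 chord of Eb minor, so it is the borrowed bVII.

bVII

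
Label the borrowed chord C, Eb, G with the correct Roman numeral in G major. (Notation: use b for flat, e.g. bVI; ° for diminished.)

The root C is the diatonic 4th degree of G major; the borrowing shows in the chord quality. The diatonic chord on degree 4 would be C (IV), but C–Eb–G is the minor chord from G minor. As a borrowed chord it is labeled iv.

iv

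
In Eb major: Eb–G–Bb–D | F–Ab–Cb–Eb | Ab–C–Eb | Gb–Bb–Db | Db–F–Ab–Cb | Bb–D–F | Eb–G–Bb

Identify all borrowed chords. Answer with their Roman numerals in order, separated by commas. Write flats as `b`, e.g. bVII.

iiø7, bIII, bVII7

Eb major has the diatonic set Eb, Fm, Gm, Ab, Bb, Cm, Ddim. Eb–G–Bb–D = Ebmaj7, Ab–C–Eb = Ab, Bb–D–F = Bb and Eb–G–Bb = Eb all belong to that set. But F–Ab–Cb–Eb is foreign: the diatonic ii on degree 2 is Fm, whereas Fm7b5 comes from Eb minor. It is labeled iiø7. But Gb–Bb–Db is foreign: the diatonic iii on degree 3 is Gm, whereas Gb comes from Eb minor. It is labeled bIII. Db–F–Ab–Cb is not: scale degree 7 in Eb major carries Ddim (vii°). In Eb minor the chord on that degree is Db7, so here it functions as bVII7, borrowed from the parallel minor.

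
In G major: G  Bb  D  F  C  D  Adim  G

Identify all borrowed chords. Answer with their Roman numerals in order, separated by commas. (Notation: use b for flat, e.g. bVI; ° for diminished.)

The diatonic triads in G major are G, Am, Bm, C, D, Em, F#dim. Of the given chords, G, D and C are diatonic. Bb (Bb–D–F) doesn't fit — on degree 3 G major would have Bm (iii). Bb is the degree-3 chord of G minor, so it is the borrowed bIII. But F (F–A–C) is foreign: the diatonic vii° on degree 7 is F#dim, whereas F comes from G minor. It is labeled bVII. Adim (A–C–Eb) is not: scale degree 2 in G major carries Am (ii). In G minor the chord on that degree is Adim, so here it functions as ii°, borrowed from the parallel minor.

bIII, bVII, ii°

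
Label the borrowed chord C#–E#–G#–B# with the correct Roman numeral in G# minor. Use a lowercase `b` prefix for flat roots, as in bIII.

IVmaj7

The root C# is the diatonic 4th degree of G# minor; the borrowing shows in the chord quality. The diatonic chord on degree 4 would be C#m (iv), but C#–E#–G#–B# is the major-seventh chord from G# major. As a borrowed chord it is labeled IVmaj7.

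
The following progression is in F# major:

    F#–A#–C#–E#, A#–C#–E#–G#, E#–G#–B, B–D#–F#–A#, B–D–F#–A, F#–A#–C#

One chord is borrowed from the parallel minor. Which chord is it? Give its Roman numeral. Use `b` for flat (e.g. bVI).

The diatonic triads in F# major are F#, G#m, A#m, B, C#, D#m, E#dim. F#–A#–C#–E# = F#maj7, A#–C#–E#–G# = A#m7, E#–G#–B = E#dim, B–D#–F#–A# = Bmaj7 and F#–A#–C# = F# all belong to that set. B–D–F#–A is not: scale degree 4 in F# major carries B (IV). In F# minor the chord on that degree is Bm7, so here it functions as iv7, borrowed from the parallel minor.

iv7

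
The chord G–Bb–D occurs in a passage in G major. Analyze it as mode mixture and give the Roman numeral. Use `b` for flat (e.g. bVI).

The root G is the diatonic 1st degree of G major; the borrowing shows in the chord quality. The diatonic chord on degree 1 would be G (I), but G–Bb–D is the minor chord from G minor. As a borrowed chord it is labeled i.

i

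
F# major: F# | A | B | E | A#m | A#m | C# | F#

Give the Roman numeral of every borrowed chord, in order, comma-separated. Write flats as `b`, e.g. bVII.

In F# major the diatonic chords are F#, G#m, A#m, B, C#, D#m, E#dim. F#, B, A#m and C# are all diatonic. A (A–C#–E) doesn't fit — on degree 3 F# major would have A#m (iii). A is the degree-3 chord of F# minor, so it is the borrowed bIII. E (E–G#–B) is not: scale degree 7 in F# major carries E#dim (vii°). In F# minor the chord on that degree is E, so here it functions as bVII, borrowed from the parallel minor.

bIII, bVII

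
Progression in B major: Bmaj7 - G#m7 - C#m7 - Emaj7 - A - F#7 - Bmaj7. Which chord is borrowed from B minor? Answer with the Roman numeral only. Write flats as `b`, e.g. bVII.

B major has the diatonic set B, C#m, D#m, E, F#, G#m, A#dim. Bmaj7, G#m7, C#m7, Emaj7 and F#7 are all diatonic. A (A–C#–E) doesn't fit — on degree 7 B major would have A#dim (vii°). A is the degree-7 chord of B minor, so it is the borrowed bVII.

bVII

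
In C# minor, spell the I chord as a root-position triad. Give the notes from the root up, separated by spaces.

C# E# G#

The root, C#, is scale degree 1 — the same note in C# minor and C# major; only the chord quality changes. In C# major the chord on C# is C#–E#–G#.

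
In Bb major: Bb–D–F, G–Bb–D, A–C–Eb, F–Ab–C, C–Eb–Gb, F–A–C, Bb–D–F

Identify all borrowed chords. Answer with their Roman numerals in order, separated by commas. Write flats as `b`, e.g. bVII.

v, ii°

Bb major has the diatonic set Bb, Cm, Dm, Eb, F, Gm, Adim. Bb–D–F = Bb, G–Bb–D = Gm, A–C–Eb = Adim and F–A–C = F are all diatonic. F–Ab–C is not: scale degree 5 in Bb major carries F (V). In Bb minor the chord on that degree is Fm, so here it functions as v, borrowed from the parallel minor. C–Eb–Gb is not: scale degree 2 in Bb major carries Cm (ii). In Bb minor the chord on that degree is Cdim, so here it functions as ii°, borrowed from the parallel minor.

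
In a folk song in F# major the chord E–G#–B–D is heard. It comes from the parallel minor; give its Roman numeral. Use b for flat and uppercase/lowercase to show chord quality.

The root E is the lowered 7th scale degree — diatonically F# major has E# there. Diatonically F# major has E#dim (vii°) on that degree; E–G#–B–D is instead the dominant-seventh chord native to F# minor, so it takes the label bVII7.

bVII7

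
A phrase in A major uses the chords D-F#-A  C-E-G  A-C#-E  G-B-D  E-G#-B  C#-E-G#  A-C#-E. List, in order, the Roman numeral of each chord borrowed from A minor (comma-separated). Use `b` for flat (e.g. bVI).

In A major the diatonic chords are A, Bm, C#m, D, E, F#m, G#dim. D–F#–A = D, A–C#–E = A, E–G#–B = E and C#–E–G# = C#m all belong to that set. C–E–G doesn't fit — on degree 3 A major would have C#m (iii). C is the degree-3 chord of A minor, so it is the borrowed bIII. G–B–D is not: scale degree 7 in A major carries G#dim (vii°). In A minor the chord on that degree is G, so here it functions as bVII, borrowed from the parallel minor.

bIII, bVII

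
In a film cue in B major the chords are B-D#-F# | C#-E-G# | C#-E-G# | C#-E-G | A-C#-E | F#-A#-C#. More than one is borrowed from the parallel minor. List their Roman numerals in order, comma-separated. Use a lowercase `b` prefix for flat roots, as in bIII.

B major has the diatonic set B, C#m, D#m, E, F#, G#m, A#dim. Of the given chords, B–D#–F# = B, C#–E–G# = C#m and F#–A#–C# = F# are diatonic. C#–E–G doesn't fit — on degree 2 B major would have C#m (ii). C#dim is the degree-2 chord of B minor, so it is the borrowed ii°. But A–C#–E is foreign: the diatonic vii° on degree 7 is A#dim, whereas A comes from B minor. It is labeled bVII.

ii°, bVII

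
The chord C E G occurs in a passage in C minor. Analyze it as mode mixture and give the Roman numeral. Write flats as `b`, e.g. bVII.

I

C is scale degree 1 in C minor. The diatonic chord on degree 1 would be Cm (i), but C–E–G is the major chord from C major. As a borrowed chord it is labeled I.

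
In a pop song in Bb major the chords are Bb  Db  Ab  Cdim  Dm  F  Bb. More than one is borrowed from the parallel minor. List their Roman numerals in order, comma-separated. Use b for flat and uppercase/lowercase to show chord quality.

bIII, bVII, ii°

Bb major has the diatonic set Bb, Cm, Dm, Eb, F, Gm, Adim. Bb, Dm and F are all diatonic. Db (Db–F–Ab) doesn't fit — on degree 3 Bb major would have Dm (iii). Db is the degree-3 chord of Bb minor, so it is the borrowed bIII. Ab (Ab–C–Eb) is not: scale degree 7 in Bb major carries Adim (vii°). In Bb minor the chord on that degree is Ab, so here it functions as bVII, borrowed from the parallel minor. Cdim (C–Eb–Gb) is not: scale degree 2 in Bb major carries Cm (ii). In Bb minor the chord on that degree is Cdim, so here it functions as ii°, borrowed from the parallel minor.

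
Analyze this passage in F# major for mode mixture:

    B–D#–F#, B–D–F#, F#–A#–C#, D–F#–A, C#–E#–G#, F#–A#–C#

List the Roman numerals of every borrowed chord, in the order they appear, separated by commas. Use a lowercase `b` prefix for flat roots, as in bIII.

In F# major the diatonic chords are F#, G#m, A#m, B, C#, D#m, E#dim. Of the given chords, B–D#–F# = B, F#–A#–C# = F# and C#–E#–G# = C# are diatonic. B–D–F# is not: scale degree 4 in F# major carries B (IV). In F# minor the chord on that degree is Bm, so here it functions as iv, borrowed from the parallel minor. D–F#–A is not: scale degree 6 in F# major carries D#m (vi). In F# minor the chord on that degree is D, so here it functions as bVI, borrowed from the parallel minor.

iv, bVI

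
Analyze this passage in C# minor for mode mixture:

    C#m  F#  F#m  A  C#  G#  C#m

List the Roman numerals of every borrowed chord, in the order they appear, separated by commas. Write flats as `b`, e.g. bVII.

The diatonic triads in C# minor (with V from harmonic minor) are C#m, D#dim, E, F#m, G#, A, B. C#m, F#m, A and G# all belong to that set. But F# (F#–A#–C#) is foreign: the diatonic iv on degree 4 is F#m, whereas F# comes from C# major. It is labeled IV. But C# (C#–E#–G#) is foreign: the diatonic i on degree 1 is C#m, whereas C# comes from C# major. It is labeled I.

IV, I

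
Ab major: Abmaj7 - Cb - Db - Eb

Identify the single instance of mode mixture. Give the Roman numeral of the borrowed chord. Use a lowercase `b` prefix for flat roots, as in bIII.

Ab major has the diatonic set Ab, Bbm, Cm, Db, Eb, Fm, Gdim. Abmaj7, Db and Eb all belong to that set. But Cb (Cb–Eb–Gb) is foreign: the diatonic iii on degree 3 is Cm, whereas Cb comes from Ab minor. It is labeled bIII.

bIII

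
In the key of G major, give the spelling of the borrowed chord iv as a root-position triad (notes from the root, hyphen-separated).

iv is built on scale degree 4, which is C in both G major and its parallel. In G minor the chord on C is C–Eb–G.

C-Eb-G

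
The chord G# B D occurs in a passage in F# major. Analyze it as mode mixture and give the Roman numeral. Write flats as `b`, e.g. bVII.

ii°

The root G# is the diatonic 2nd degree of F# major; the borrowing shows in the chord quality. G#–B–D is a diminished chord — the form found in F# minor, not the diatonic ii (G#m). Borrowed into F# major it is written ii°.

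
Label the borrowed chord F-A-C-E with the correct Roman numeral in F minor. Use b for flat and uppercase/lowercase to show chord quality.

Imaj7

F is scale degree 1 in F minor. Diatonically F minor has Fm (i) on that degree; F–A–C–E is instead the major-seventh chord native to F major, so it takes the label Imaj7.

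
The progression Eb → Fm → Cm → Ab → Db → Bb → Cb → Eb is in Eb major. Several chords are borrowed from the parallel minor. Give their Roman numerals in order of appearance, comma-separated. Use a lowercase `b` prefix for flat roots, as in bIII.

The diatonic triads in Eb major are Eb, Fm, Gm, Ab, Bb, Cm, Ddim. Eb, Fm, Cm, Ab and Bb are all diatonic. Db (Db–F–Ab) doesn't fit — on degree 7 Eb major would have Ddim (vii°). Db is the degree-7 chord of Eb minor, so it is the borrowed bVII. Cb (Cb–Eb–Gb) is not: scale degree 6 in Eb major carries Cm (vi). In Eb minor the chord on that degree is Cb, so here it functions as bVI, borrowed from the parallel minor.

bVII, bVI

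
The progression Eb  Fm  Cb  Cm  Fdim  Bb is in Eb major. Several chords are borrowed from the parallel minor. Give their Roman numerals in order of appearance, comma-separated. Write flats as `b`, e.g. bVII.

In Eb major the diatonic chords are Eb, Fm, Gm, Ab, Bb, Cm, Ddim. Eb, Fm, Cm and Bb are all diatonic. Cb (Cb–Eb–Gb) is not: scale degree 6 in Eb major carries Cm (vi). In Eb minor the chord on that degree is Cb, so here it functions as bVI, borrowed from the parallel minor. Fdim (F–Ab–Cb) doesn't fit — on degree 2 Eb major would have Fm (ii). Fdim is the degree-2 chord of Eb minor, so it is the borrowed ii°.

bVI, ii°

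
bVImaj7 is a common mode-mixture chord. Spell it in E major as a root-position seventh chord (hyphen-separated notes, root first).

C-E-G-B

The root of bVImaj7 is the lowered 6th degree: C# becomes C. Stacking thirds in E minor on C gives C–E–G–B.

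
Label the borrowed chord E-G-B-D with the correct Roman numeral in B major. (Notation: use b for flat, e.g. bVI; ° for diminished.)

The root E is the diatonic 4th degree of B major; the borrowing shows in the chord quality. E–G–B–D is a minor-seventh chord — the form found in B minor, not the diatonic IV (E). Borrowed into B major it is written iv7.

iv7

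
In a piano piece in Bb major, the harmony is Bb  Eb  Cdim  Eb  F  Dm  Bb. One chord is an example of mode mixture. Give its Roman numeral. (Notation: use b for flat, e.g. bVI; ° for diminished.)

The diatonic triads in Bb major are Bb, Cm, Dm, Eb, F, Gm, Adim. Of the given chords, Bb, Eb, F and Dm are diatonic. Cdim (C–Eb–Gb) doesn't fit — on degree 2 Bb major would have Cm (ii). Cdim is the degree-2 chord of Bb minor, so it is the borrowed ii°.

ii°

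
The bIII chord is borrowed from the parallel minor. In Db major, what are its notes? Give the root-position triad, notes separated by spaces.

Scale degree 3 in Db major is F. bIII uses the lowered form, Fb, taken from Db minor. Building the major chord from the parallel minor on Fb: Fb–Ab–Cb.

Fb Ab Cb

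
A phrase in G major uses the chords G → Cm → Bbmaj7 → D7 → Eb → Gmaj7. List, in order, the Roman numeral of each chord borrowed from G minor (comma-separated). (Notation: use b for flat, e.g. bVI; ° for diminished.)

iv, bIIImaj7, bVI

The diatonic triads in G major are G, Am, Bm, C, D, Em, F#dim. G, D7 and Gmaj7 are all diatonic. Cm (C–Eb–G) is not: scale degree 4 in G major carries C (IV). In G minor the chord on that degree is Cm, so here it functions as iv, borrowed from the parallel minor. Bbmaj7 (Bb–D–F–A) is not: scale degree 3 in G major carries Bm (iii). In G minor the chord on that degree is Bbmaj7, so here it functions as bIIImaj7, borrowed from the parallel minor. But Eb (Eb–G–Bb) is foreign: the diatonic vi on degree 6 is Em, whereas Eb comes from G minor. It is labeled bVI.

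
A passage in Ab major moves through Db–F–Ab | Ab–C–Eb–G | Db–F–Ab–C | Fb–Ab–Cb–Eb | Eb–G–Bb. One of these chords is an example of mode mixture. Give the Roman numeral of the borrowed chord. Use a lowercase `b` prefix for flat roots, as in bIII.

bVImaj7

The diatonic triads in Ab major are Ab, Bbm, Cm, Db, Eb, Fm, Gdim. Db–F–Ab = Db, Ab–C–Eb–G = Abmaj7, Db–F–Ab–C = Dbmaj7 and Eb–G–Bb = Eb all belong to that set. Fb–Ab–Cb–Eb doesn't fit — on degree 6 Ab major would have Fm (vi). Fbmaj7 is the degree-6 chord of Ab minor, so it is the borrowed bVImaj7.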